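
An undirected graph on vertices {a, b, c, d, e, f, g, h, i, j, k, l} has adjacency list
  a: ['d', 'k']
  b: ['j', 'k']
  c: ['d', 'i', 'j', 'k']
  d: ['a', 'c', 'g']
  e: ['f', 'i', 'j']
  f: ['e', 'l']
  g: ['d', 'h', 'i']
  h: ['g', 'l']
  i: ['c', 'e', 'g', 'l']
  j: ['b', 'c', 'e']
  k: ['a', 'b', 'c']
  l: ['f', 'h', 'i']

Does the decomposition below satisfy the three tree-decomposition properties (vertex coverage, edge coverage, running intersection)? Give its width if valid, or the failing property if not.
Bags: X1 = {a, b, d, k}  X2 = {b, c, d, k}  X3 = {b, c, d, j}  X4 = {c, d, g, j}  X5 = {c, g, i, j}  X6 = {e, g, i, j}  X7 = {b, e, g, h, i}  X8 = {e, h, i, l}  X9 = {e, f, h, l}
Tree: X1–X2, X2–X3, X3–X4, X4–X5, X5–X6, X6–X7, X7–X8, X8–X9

A tree decomposition must satisfy three properties: every vertex lies in some bag; for every edge, both endpoints lie together in some bag; and for every vertex, the bags containing it form a connected subtree. Here bags containing vertex b are not connected in the tree, so the decomposition is invalid.

No — bags containing vertex b are not connected in the tree.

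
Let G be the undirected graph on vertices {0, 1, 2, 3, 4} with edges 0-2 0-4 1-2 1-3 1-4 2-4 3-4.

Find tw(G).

2

A width-2 tree decomposition is:
Bags: B1 = {1, 2, 4}  B2 = {1, 3, 4}  B3 = {0, 2, 4}
Tree: B1–B2, B1–B3
Every bag has size at most 3, so the width is 3 − 1 = 2 and tw(G) ≤ 2. On the other hand G contains the 3-clique {0, 2, 4}. A clique must lie in a single bag of any decomposition, so no decomposition can have width below 2. The upper and lower bounds meet at 2, so that is the treewidth.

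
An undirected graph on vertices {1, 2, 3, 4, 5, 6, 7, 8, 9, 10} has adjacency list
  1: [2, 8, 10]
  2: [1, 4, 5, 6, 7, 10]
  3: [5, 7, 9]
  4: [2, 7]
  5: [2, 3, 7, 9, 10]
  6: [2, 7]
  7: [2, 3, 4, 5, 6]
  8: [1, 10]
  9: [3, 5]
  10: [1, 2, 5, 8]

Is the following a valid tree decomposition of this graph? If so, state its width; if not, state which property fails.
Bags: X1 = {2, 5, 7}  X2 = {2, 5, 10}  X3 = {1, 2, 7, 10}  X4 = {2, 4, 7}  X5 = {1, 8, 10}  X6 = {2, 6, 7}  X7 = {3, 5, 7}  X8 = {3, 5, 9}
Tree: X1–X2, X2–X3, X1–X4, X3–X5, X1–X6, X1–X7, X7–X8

No — bags containing vertex 7 are not connected in the tree.

A tree decomposition must satisfy three properties: every vertex lies in some bag; for every edge, both endpoints lie together in some bag; and for every vertex, the bags containing it form a connected subtree. Here bags containing vertex 7 are not connected in the tree, so the decomposition is invalid.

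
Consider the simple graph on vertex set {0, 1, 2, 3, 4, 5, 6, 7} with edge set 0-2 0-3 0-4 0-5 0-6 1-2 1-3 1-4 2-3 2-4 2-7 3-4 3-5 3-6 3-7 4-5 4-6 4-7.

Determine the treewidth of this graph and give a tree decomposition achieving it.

Treewidth 3.
One optimal decomposition is:
Bags: B1 = {1, 2, 3, 4}  B2 = {0, 2, 3, 4}  B3 = {0, 3, 4, 5}  B4 = {0, 3, 4, 6}  B5 = {2, 3, 4, 7}
Tree: B1–B2, B2–B3, B2–B4, B1–B5

The largest bag has 4 vertices, giving width 3; this decomposition certifies tw(G) ≤ 3. Conversely, {0, 2, 3, 4} is a clique of size 4, and the vertices of any clique must share a bag in every tree decomposition; so some bag has ≥ 4 vertices and tw(G) ≥ 3. Hence tw(G) = 3 exactly.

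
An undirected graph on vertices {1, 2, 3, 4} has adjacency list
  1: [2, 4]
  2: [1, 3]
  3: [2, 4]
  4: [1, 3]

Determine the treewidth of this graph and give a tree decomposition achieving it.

Treewidth 2.
One optimal decomposition is:
Bags: B1 = {1, 3, 4}  B2 = {1, 2, 3}
Tree: B1–B2

Each bag holds 3 vertices, so the decomposition has width 2, which upper-bounds the treewidth. For the lower bound, G contains the cycle 3–4–1–2–3, so G is not a forest; only forests have treewidth ≤ 1, hence tw(G) ≥ 2. Hence tw(G) = 2 exactly.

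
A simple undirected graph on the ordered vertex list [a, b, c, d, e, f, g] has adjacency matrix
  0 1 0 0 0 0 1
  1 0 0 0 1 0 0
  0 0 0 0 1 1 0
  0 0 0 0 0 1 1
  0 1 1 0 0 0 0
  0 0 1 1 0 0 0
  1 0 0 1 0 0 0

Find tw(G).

2

A width-2 tree decomposition is:
Bags: B1 = {a, b, e}  B2 = {a, e, g}  B3 = {d, e, g}  B4 = {d, e, f}  B5 = {c, e, f}
Tree: B1–B2, B2–B3, B3–B4, B4–B5
Each bag holds 3 vertices, so the decomposition has width 2, which upper-bounds the treewidth. Since e–b–a–g–d–f–c–e is a cycle in G, G is not acyclic. Forests are exactly the graphs of treewidth ≤ 1, so tw(G) ≥ 2. Hence tw(G) = 2 exactly.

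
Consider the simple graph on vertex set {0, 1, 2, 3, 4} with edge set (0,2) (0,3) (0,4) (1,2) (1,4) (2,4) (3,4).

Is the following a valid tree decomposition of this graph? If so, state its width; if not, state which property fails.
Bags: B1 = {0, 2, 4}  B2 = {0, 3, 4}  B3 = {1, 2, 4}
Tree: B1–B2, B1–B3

Yes; width 2.

Vertex coverage: the bags together contain {0, 1, 2, 3, 4}, the full vertex set. Edge coverage: each edge of G has both endpoints in at least one bag. Running intersection: for every vertex, the bags containing it form a connected subtree. All three properties hold, so this is a valid tree decomposition of width max|bag| − 1 = 2, and hence tw(G) ≤ 2.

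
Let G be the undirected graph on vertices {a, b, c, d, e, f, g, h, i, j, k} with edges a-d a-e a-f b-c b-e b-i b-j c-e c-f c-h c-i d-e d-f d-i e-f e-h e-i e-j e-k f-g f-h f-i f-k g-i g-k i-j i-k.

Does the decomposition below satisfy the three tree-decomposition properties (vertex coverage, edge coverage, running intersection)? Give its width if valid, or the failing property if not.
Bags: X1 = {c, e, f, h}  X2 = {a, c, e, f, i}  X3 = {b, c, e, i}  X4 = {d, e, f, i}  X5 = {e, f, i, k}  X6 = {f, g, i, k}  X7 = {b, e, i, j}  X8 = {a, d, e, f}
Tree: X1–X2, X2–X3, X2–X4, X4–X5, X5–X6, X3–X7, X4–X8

A tree decomposition must satisfy three properties: every vertex lies in some bag; for every edge, both endpoints lie together in some bag; and for every vertex, the bags containing it form a connected subtree. Here bags containing vertex a are not connected in the tree, so the decomposition is invalid.

No — bags containing vertex a are not connected in the tree.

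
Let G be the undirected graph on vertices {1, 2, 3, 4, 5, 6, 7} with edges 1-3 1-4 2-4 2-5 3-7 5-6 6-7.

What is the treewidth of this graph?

A width-2 tree decomposition is:
Bags: B1 = {2, 5, 6}  B2 = {2, 4, 6}  B3 = {1, 4, 6}  B4 = {1, 3, 6}  B5 = {3, 6, 7}
Tree: B1–B2, B2–B3, B3–B4, B4–B5
The largest bag has 3 vertices, giving width 2; this decomposition certifies tw(G) ≤ 2. The edges 6–5–2–4–1–3–7–6 form a cycle, so G is not a tree and its treewidth is at least 2. The upper and lower bounds meet at 2, so that is the treewidth.

2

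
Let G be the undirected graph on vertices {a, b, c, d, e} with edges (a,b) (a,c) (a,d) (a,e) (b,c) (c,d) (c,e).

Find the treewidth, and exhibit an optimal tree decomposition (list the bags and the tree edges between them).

Treewidth 2.
Bags: B1 = {a, c, d}  B2 = {a, c, e}  B3 = {a, b, c}
Tree: B1–B2, B1–B3

Each bag holds 3 vertices, so the decomposition has width 2, which upper-bounds the treewidth. Conversely, {a, c, d} is a clique of size 3, and the vertices of any clique must share a bag in every tree decomposition; so some bag has ≥ 3 vertices and tw(G) ≥ 2. Hence tw(G) = 2 exactly.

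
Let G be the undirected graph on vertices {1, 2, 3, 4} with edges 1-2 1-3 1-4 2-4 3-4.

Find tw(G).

A width-2 tree decomposition is:
Bags: B1 = {1, 2, 4}  B2 = {1, 3, 4}
Tree: B1–B2
Every bag has size at most 3, so the width is 3 − 1 = 2 and tw(G) ≤ 2. Conversely, {1, 2, 4} is a clique of size 3, and the vertices of any clique must share a bag in every tree decomposition; so some bag has ≥ 3 vertices and tw(G) ≥ 2. The upper and lower bounds meet at 2, so that is the treewidth.

2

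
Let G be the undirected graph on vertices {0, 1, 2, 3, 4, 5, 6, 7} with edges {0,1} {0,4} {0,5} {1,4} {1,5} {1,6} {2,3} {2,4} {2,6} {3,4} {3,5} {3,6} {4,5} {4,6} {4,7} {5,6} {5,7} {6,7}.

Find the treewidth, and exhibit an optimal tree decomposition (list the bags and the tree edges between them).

Each bag holds 4 vertices, so the decomposition has width 3, which upper-bounds the treewidth. For the lower bound, the 4 vertices {2, 3, 4, 6} are pairwise adjacent, and any tree decomposition puts a clique entirely inside one bag — forcing width ≥ 3. Combining the bounds, tw(G) = 3.

Treewidth 3.
One optimal decomposition is:
Bags: B1 = {3, 4, 5, 6}  B2 = {1, 4, 5, 6}  B3 = {4, 5, 6, 7}  B4 = {2, 3, 4, 6}  B5 = {0, 1, 4, 5}
Tree: B1–B2, B2–B3, B1–B4, B2–B5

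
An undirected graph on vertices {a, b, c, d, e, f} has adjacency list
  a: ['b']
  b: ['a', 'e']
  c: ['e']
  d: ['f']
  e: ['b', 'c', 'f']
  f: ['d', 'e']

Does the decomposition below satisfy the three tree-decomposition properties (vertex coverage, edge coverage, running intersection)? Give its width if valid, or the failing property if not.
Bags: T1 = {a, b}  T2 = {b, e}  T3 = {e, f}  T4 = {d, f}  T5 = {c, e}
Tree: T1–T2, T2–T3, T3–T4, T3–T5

Vertex coverage: the bags together contain {a, b, c, d, e, f}, the full vertex set. Edge coverage: each edge of G has both endpoints in at least one bag. Running intersection: for every vertex, the bags containing it form a connected subtree. All three properties hold, so this is a valid tree decomposition of width max|bag| − 1 = 1, and hence tw(G) ≤ 1.

Yes; width 1.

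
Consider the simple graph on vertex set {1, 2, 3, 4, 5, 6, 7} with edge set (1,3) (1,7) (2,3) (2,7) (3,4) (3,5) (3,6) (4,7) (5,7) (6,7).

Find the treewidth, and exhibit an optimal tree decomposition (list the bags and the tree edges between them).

Treewidth 2.
One optimal decomposition is:
Bags: B1 = {3, 6, 7}  B2 = {1, 3, 7}  B3 = {3, 4, 7}  B4 = {3, 5, 7}  B5 = {2, 3, 7}
Tree: B1–B2, B2–B3, B3–B4, B4–B5

Each bag holds 3 vertices, so the decomposition has width 2, which upper-bounds the treewidth. Since 7–6–3–1–7 is a cycle in G, G is not acyclic. Forests are exactly the graphs of treewidth ≤ 1, so tw(G) ≥ 2. The upper and lower bounds meet at 2, so that is the treewidth.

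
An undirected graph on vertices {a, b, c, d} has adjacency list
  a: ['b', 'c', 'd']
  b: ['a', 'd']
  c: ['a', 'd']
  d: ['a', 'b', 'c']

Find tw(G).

2

A width-2 tree decomposition is:
Bags: B1 = {a, b, d}  B2 = {a, c, d}
Tree: B1–B2
The largest bag has 3 vertices, giving width 2; this decomposition certifies tw(G) ≤ 2. For the lower bound, the 3 vertices {a, c, d} are pairwise adjacent, and any tree decomposition puts a clique entirely inside one bag — forcing width ≥ 2. The upper and lower bounds meet at 2, so that is the treewidth.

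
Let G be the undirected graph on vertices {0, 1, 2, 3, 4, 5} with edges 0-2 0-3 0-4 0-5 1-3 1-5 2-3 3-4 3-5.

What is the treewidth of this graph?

2

A width-2 tree decomposition is:
Bags: B1 = {0, 3, 5}  B2 = {1, 3, 5}  B3 = {0, 2, 3}  B4 = {0, 3, 4}
Tree: B1–B2, B1–B3, B3–B4
Every bag has size at most 3, so the width is 3 − 1 = 2 and tw(G) ≤ 2. Conversely, {0, 2, 3} is a clique of size 3, and the vertices of any clique must share a bag in every tree decomposition; so some bag has ≥ 3 vertices and tw(G) ≥ 2. Hence tw(G) = 2 exactly.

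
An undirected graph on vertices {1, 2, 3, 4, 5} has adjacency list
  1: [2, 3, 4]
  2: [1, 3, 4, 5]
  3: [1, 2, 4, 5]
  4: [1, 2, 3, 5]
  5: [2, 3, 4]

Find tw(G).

A width-3 tree decomposition is:
Bags: B1 = {1, 2, 3, 4}  B2 = {2, 3, 4, 5}
Tree: B1–B2
Each bag holds 4 vertices, so the decomposition has width 3, which upper-bounds the treewidth. For the lower bound, the 4 vertices {1, 2, 3, 4} are pairwise adjacent, and any tree decomposition puts a clique entirely inside one bag — forcing width ≥ 3. Therefore the treewidth is 3.

3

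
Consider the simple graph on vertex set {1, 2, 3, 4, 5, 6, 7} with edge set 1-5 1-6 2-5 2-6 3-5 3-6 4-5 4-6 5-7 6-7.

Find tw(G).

A width-2 tree decomposition is:
Bags: B1 = {2, 5, 6}  B2 = {4, 5, 6}  B3 = {3, 5, 6}  B4 = {5, 6, 7}  B5 = {1, 5, 6}
Tree: B1–B2, B2–B3, B3–B4, B4–B5
Each bag holds 3 vertices, so the decomposition has width 2, which upper-bounds the treewidth. The edges 6–2–5–4–6 form a cycle, so G is not a tree and its treewidth is at least 2. Hence tw(G) = 2 exactly.

2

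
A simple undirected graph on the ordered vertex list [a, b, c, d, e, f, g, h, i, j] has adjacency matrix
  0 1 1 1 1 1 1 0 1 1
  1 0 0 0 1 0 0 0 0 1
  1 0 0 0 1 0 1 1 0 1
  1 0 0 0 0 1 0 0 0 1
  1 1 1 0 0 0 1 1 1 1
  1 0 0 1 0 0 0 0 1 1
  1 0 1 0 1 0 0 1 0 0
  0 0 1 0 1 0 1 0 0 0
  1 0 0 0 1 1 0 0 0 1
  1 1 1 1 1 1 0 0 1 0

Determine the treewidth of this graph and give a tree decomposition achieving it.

The largest bag has 4 vertices, giving width 3; this decomposition certifies tw(G) ≤ 3. Conversely, {c, e, g, h} is a clique of size 4, and the vertices of any clique must share a bag in every tree decomposition; so some bag has ≥ 4 vertices and tw(G) ≥ 3. The upper and lower bounds meet at 3, so that is the treewidth.

Treewidth 3.
One optimal decomposition is:
Bags: B1 = {a, c, e, j}  B2 = {a, b, e, j}  B3 = {a, c, e, g}  B4 = {c, e, g, h}  B5 = {a, e, i, j}  B6 = {a, f, i, j}  B7 = {a, d, f, j}
Tree: B1–B2, B1–B3, B3–B4, B1–B5, B5–B6, B6–B7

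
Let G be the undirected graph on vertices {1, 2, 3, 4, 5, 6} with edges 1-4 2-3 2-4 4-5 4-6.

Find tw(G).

1

A width-1 tree decomposition is:
Bags: B1 = {4, 6}  B2 = {1, 4}  B3 = {4, 5}  B4 = {2, 4}  B5 = {2, 3}
Tree: B1–B2, B2–B3, B1–B4, B4–B5
Each bag holds 2 vertices, so the decomposition has width 1, which upper-bounds the treewidth. Any graph with an edge has treewidth ≥ 1, and G has the edge 4–6. The upper and lower bounds meet at 1, so that is the treewidth.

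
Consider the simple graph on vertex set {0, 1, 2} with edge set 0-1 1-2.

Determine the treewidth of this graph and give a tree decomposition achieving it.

Every bag has size at most 2, so the width is 2 − 1 = 1 and tw(G) ≤ 1. Any graph with an edge has treewidth ≥ 1, and G has the edge 1–2. Hence tw(G) = 1 exactly.

Treewidth 1.
One optimal decomposition is:
Bags: B1 = {1, 2}  B2 = {0, 1}
Tree: B1–B2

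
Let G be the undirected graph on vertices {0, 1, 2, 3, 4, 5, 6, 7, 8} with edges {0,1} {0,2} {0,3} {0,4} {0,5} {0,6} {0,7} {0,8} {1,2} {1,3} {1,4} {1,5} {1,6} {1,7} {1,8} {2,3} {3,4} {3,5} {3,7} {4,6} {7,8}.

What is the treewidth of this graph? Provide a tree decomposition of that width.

The largest bag has 4 vertices, giving width 3; this decomposition certifies tw(G) ≤ 3. Conversely, {0, 1, 7, 8} is a clique of size 4, and the vertices of any clique must share a bag in every tree decomposition; so some bag has ≥ 4 vertices and tw(G) ≥ 3. Therefore the treewidth is 3.

Treewidth 3.
One optimal decomposition is:
Bags: B1 = {0, 1, 3, 5}  B2 = {0, 1, 3, 4}  B3 = {0, 1, 4, 6}  B4 = {0, 1, 3, 7}  B5 = {0, 1, 7, 8}  B6 = {0, 1, 2, 3}
Tree: B1–B2, B2–B3, B2–B4, B4–B5, B2–B6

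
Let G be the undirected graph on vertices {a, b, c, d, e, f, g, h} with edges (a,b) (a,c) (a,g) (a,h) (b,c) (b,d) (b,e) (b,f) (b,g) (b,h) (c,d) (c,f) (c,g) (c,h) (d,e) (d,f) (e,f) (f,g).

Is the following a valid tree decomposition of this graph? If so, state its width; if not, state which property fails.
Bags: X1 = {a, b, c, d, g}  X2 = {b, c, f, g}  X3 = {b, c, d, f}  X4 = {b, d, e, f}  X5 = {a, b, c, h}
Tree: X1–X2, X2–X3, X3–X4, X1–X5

No — bags containing vertex d are not connected in the tree.

A tree decomposition must satisfy three properties: every vertex lies in some bag; for every edge, both endpoints lie together in some bag; and for every vertex, the bags containing it form a connected subtree. Here bags containing vertex d are not connected in the tree, so the decomposition is invalid.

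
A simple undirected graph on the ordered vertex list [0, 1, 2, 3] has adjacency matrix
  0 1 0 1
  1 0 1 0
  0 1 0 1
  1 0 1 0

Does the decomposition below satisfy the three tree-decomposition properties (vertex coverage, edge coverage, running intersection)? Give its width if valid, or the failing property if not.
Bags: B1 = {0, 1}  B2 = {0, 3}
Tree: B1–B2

No — vertex 2 appears in no bag.

A tree decomposition must satisfy three properties: every vertex lies in some bag; for every edge, both endpoints lie together in some bag; and for every vertex, the bags containing it form a connected subtree. Here vertex 2 appears in no bag, so the decomposition is invalid.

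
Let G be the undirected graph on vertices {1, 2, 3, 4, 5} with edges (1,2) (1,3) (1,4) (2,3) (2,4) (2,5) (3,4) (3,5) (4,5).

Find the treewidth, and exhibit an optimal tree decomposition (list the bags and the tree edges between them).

The largest bag has 4 vertices, giving width 3; this decomposition certifies tw(G) ≤ 3. On the other hand G contains the 4-clique {1, 2, 3, 4}. A clique must lie in a single bag of any decomposition, so no decomposition can have width below 3. Combining the bounds, tw(G) = 3.

Treewidth 3.
Bags: B1 = {2, 3, 4, 5}  B2 = {1, 2, 3, 4}
Tree: B1–B2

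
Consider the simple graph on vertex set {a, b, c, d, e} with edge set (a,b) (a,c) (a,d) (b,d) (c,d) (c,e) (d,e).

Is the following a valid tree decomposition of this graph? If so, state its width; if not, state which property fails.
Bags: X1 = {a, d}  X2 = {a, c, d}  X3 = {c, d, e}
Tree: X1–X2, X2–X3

No — vertex b appears in no bag.

A tree decomposition must satisfy three properties: every vertex lies in some bag; for every edge, both endpoints lie together in some bag; and for every vertex, the bags containing it form a connected subtree. Here vertex b appears in no bag, so the decomposition is invalid.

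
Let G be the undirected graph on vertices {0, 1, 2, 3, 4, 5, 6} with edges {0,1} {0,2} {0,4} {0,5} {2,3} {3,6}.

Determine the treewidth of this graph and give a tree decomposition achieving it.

Treewidth 1.
Bags: B1 = {2, 3}  B2 = {3, 6}  B3 = {0, 2}  B4 = {0, 4}  B5 = {0, 1}  B6 = {0, 5}
Tree: B1–B2, B1–B3, B3–B4, B4–B5, B5–B6

Each bag holds 2 vertices, so the decomposition has width 1, which upper-bounds the treewidth. G has an edge, so its treewidth is at least 1. Combining the bounds, tw(G) = 1.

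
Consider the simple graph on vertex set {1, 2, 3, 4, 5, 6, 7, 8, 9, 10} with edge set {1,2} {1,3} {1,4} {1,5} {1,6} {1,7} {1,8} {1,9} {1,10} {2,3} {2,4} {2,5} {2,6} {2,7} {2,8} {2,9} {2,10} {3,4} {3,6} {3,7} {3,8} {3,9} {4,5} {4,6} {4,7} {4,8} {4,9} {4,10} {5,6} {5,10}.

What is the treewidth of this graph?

A width-4 tree decomposition is:
Bags: B1 = {1, 2, 4, 5, 6}  B2 = {1, 2, 3, 4, 6}  B3 = {1, 2, 4, 5, 10}  B4 = {1, 2, 3, 4, 7}  B5 = {1, 2, 3, 4, 9}  B6 = {1, 2, 3, 4, 8}
Tree: B1–B2, B1–B3, B2–B4, B2–B5, B2–B6
The largest bag has 5 vertices, giving width 4; this decomposition certifies tw(G) ≤ 4. For the lower bound, the 5 vertices {1, 2, 4, 5, 10} are pairwise adjacent, and any tree decomposition puts a clique entirely inside one bag — forcing width ≥ 4. Combining the bounds, tw(G) = 4.

4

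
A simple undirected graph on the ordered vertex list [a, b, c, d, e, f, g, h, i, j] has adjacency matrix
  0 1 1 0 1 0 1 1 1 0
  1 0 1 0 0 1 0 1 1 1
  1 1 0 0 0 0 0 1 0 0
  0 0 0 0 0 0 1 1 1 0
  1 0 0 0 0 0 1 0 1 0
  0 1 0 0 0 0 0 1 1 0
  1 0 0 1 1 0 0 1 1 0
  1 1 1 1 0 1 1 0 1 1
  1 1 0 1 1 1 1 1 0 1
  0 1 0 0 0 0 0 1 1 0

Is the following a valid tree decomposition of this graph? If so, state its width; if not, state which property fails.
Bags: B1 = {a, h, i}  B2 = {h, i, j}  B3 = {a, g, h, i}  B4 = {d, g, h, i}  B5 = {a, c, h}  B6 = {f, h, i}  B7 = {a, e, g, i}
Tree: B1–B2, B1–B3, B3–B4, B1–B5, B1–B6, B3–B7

A tree decomposition must satisfy three properties: every vertex lies in some bag; for every edge, both endpoints lie together in some bag; and for every vertex, the bags containing it form a connected subtree. Here vertex b appears in no bag, so the decomposition is invalid.

No — vertex b appears in no bag.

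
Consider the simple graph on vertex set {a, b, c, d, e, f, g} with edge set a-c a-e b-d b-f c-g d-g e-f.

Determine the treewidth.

A width-2 tree decomposition is:
Bags: B1 = {a, e, f}  B2 = {a, c, f}  B3 = {c, f, g}  B4 = {d, f, g}  B5 = {b, d, f}
Tree: B1–B2, B2–B3, B3–B4, B4–B5
Each bag holds 3 vertices, so the decomposition has width 2, which upper-bounds the treewidth. For the lower bound, G contains the cycle f–e–a–c–g–d–b–f, so G is not a forest; only forests have treewidth ≤ 1, hence tw(G) ≥ 2. The upper and lower bounds meet at 2, so that is the treewidth.

2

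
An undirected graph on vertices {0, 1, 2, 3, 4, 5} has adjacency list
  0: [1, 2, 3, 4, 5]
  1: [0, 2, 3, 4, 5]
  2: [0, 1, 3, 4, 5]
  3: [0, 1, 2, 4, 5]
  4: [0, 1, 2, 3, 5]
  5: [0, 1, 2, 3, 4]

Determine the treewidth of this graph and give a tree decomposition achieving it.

With just one bag of size 6, the width is 6 − 1 = 5, so tw(G) ≤ 5. For the lower bound, the 6 vertices {0, 1, 2, 3, 4, 5} are pairwise adjacent, and any tree decomposition puts a clique entirely inside one bag — forcing width ≥ 5. Hence tw(G) = 5 exactly.

Treewidth 5.
One such decomposition:
Bags: B1 = {0, 1, 2, 3, 4, 5}
Tree: (single bag)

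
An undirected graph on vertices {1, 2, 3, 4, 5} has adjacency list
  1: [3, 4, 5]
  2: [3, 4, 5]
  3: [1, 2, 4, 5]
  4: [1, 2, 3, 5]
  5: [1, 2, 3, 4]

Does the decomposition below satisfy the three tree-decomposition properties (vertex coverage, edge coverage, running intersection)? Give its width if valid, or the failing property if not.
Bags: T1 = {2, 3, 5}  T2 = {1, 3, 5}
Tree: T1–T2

A tree decomposition must satisfy three properties: every vertex lies in some bag; for every edge, both endpoints lie together in some bag; and for every vertex, the bags containing it form a connected subtree. Here vertex 4 appears in no bag, so the decomposition is invalid.

No — vertex 4 appears in no bag.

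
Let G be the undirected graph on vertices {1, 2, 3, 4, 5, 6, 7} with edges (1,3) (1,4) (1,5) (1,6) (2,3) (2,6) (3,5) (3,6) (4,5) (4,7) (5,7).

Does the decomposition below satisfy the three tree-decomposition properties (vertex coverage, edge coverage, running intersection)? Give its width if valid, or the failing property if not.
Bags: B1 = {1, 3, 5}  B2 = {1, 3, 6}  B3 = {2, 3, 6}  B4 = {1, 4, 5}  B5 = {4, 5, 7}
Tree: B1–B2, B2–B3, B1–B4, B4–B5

Every vertex of G appears in some bag (union = {1, 2, 3, 4, 5, 6, 7}); every edge is covered by a bag; and for each vertex v the set of bags containing v is connected in the bag tree. The decomposition is therefore valid. The largest bag has 3 vertices, so the width is 2.

Yes; width 2.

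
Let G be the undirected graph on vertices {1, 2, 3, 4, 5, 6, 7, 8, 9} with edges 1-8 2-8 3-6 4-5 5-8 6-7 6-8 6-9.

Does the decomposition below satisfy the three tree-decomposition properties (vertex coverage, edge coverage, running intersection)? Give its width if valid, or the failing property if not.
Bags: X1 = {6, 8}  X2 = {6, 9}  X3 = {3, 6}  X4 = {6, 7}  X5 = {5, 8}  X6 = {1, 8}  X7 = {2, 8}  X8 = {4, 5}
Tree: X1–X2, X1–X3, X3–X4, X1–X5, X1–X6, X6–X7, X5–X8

Vertex coverage: the bags together contain {1, 2, 3, 4, 5, 6, 7, 8, 9}, the full vertex set. Edge coverage: each edge of G has both endpoints in at least one bag. Running intersection: for every vertex, the bags containing it form a connected subtree. All three properties hold, so this is a valid tree decomposition of width max|bag| − 1 = 1, and hence tw(G) ≤ 1.

Yes; width 1.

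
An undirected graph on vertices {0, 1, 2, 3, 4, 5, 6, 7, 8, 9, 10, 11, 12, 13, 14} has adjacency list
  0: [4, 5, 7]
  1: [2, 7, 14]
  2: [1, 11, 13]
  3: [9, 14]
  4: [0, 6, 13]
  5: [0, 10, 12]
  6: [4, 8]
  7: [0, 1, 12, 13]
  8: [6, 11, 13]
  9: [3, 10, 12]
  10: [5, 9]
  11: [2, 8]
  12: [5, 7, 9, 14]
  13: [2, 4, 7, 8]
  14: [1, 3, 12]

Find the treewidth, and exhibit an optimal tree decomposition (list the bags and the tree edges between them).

Treewidth 3.
Bags: B1 = {4, 6, 8, 11}  B2 = {4, 8, 11, 13}  B3 = {2, 4, 11, 13}  B4 = {0, 2, 4, 13}  B5 = {0, 2, 7, 13}  B6 = {0, 1, 2, 7}  B7 = {0, 1, 5, 7}  B8 = {1, 5, 7, 12}  B9 = {1, 5, 12, 14}  B10 = {5, 10, 12, 14}  B11 = {9, 10, 12, 14}  B12 = {3, 9, 10, 14}
Tree: B1–B2, B2–B3, B3–B4, B4–B5, B5–B6, B6–B7, B7–B8, B8–B9, B9–B10, B10–B11, B11–B12

The largest bag has 4 vertices, giving width 3; this decomposition certifies tw(G) ≤ 3. For the lower bound: the 4 vertex sets {6,8,11}, {4}, {13}, {0,1,2,7} are disjoint, each induces a connected subgraph, and every pair is joined by at least one edge of G. Contracting each set to a single vertex therefore yields K_{4} as a minor, and since treewidth is minor-monotone, tw(G) ≥ tw(K_{4}) = 3. Therefore the treewidth is 3.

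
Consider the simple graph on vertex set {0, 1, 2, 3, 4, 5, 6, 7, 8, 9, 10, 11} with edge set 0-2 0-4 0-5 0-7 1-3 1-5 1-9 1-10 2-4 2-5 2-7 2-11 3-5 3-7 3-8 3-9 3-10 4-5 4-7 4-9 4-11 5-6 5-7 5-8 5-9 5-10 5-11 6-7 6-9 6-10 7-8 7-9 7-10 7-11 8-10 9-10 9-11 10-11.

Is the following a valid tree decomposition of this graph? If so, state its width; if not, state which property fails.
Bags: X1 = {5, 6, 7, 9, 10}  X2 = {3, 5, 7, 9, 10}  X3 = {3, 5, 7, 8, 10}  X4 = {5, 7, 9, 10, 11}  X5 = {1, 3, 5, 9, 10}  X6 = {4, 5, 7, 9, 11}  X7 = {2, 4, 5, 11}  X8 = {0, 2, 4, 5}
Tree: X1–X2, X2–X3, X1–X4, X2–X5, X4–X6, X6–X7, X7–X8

A tree decomposition must satisfy three properties: every vertex lies in some bag; for every edge, both endpoints lie together in some bag; and for every vertex, the bags containing it form a connected subtree. Here edge (7,2) lies in no bag, so the decomposition is invalid.

No — edge (7,2) lies in no bag.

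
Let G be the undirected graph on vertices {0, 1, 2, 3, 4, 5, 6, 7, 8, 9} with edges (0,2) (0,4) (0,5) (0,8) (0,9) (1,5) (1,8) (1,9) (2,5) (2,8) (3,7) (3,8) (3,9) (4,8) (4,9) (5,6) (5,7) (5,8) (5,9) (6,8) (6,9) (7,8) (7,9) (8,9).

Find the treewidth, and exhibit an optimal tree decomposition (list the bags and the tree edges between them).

Treewidth 3.
Bags: B1 = {0, 5, 8, 9}  B2 = {0, 4, 8, 9}  B3 = {5, 7, 8, 9}  B4 = {0, 2, 5, 8}  B5 = {5, 6, 8, 9}  B6 = {1, 5, 8, 9}  B7 = {3, 7, 8, 9}
Tree: B1–B2, B1–B3, B1–B4, B3–B5, B1–B6, B3–B7

Each bag holds 4 vertices, so the decomposition has width 3, which upper-bounds the treewidth. For the lower bound, the 4 vertices {3, 7, 8, 9} are pairwise adjacent, and any tree decomposition puts a clique entirely inside one bag — forcing width ≥ 3. Hence tw(G) = 3 exactly.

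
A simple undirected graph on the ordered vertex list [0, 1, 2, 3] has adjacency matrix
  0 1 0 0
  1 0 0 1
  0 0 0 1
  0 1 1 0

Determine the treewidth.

1

A width-1 tree decomposition is:
Bags: B1 = {0, 1}  B2 = {1, 3}  B3 = {2, 3}
Tree: B1–B2, B2–B3
Every bag has size at most 2, so the width is 2 − 1 = 1 and tw(G) ≤ 1. Any graph with an edge has treewidth ≥ 1, and G has the edge 0–1. Combining the bounds, tw(G) = 1.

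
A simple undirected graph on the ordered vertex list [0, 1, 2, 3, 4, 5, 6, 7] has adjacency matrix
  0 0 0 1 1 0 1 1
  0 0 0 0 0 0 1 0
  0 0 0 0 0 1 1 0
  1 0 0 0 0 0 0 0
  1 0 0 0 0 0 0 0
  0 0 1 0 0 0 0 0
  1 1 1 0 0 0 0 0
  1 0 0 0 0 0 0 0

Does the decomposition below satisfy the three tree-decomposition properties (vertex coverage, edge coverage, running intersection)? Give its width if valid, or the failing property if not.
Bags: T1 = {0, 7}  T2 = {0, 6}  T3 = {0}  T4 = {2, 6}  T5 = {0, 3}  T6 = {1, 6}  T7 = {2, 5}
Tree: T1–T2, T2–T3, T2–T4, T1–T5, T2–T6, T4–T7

No — vertex 4 appears in no bag.

A tree decomposition must satisfy three properties: every vertex lies in some bag; for every edge, both endpoints lie together in some bag; and for every vertex, the bags containing it form a connected subtree. Here vertex 4 appears in no bag, so the decomposition is invalid.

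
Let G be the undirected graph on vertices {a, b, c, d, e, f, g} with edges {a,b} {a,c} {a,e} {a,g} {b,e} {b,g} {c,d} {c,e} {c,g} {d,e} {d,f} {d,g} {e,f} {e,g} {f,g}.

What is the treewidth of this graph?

3

A width-3 tree decomposition is:
Bags: B1 = {a, c, e, g}  B2 = {c, d, e, g}  B3 = {d, e, f, g}  B4 = {a, b, e, g}
Tree: B1–B2, B2–B3, B1–B4
The largest bag has 4 vertices, giving width 3; this decomposition certifies tw(G) ≤ 3. On the other hand G contains the 4-clique {c, d, e, g}. A clique must lie in a single bag of any decomposition, so no decomposition can have width below 3. The upper and lower bounds meet at 3, so that is the treewidth.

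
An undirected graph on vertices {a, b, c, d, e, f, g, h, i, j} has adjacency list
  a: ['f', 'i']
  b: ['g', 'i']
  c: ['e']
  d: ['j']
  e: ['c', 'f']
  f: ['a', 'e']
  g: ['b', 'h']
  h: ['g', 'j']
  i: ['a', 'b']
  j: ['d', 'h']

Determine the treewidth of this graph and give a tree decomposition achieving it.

Treewidth 1.
Bags: B1 = {c, e}  B2 = {e, f}  B3 = {a, f}  B4 = {a, i}  B5 = {b, i}  B6 = {b, g}  B7 = {g, h}  B8 = {h, j}  B9 = {d, j}
Tree: B1–B2, B2–B3, B3–B4, B4–B5, B5–B6, B6–B7, B7–B8, B8–B9

The largest bag has 2 vertices, giving width 1; this decomposition certifies tw(G) ≤ 1. Since G has at least one edge (e.g. c–e), it is not an edgeless graph, so tw(G) ≥ 1. Hence tw(G) = 1 exactly.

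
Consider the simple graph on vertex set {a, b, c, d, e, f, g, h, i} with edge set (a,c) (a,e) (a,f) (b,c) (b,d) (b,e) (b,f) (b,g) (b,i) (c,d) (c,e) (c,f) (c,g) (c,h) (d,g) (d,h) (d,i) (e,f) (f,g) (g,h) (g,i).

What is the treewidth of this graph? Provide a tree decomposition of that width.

Treewidth 3.
One such decomposition:
Bags: B1 = {b, c, f, g}  B2 = {b, c, e, f}  B3 = {b, c, d, g}  B4 = {a, c, e, f}  B5 = {b, d, g, i}  B6 = {c, d, g, h}
Tree: B1–B2, B1–B3, B2–B4, B3–B5, B3–B6

Every bag has size at most 4, so the width is 4 − 1 = 3 and tw(G) ≤ 3. On the other hand G contains the 4-clique {c, d, g, h}. A clique must lie in a single bag of any decomposition, so no decomposition can have width below 3. Hence tw(G) = 3 exactly.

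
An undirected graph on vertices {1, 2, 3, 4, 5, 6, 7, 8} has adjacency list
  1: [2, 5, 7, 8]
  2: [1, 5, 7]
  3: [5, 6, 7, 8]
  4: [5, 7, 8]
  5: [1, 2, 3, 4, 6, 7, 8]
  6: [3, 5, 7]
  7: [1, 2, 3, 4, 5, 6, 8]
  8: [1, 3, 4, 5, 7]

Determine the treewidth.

A width-3 tree decomposition is:
Bags: B1 = {4, 5, 7, 8}  B2 = {3, 5, 7, 8}  B3 = {1, 5, 7, 8}  B4 = {1, 2, 5, 7}  B5 = {3, 5, 6, 7}
Tree: B1–B2, B2–B3, B3–B4, B2–B5
The largest bag has 4 vertices, giving width 3; this decomposition certifies tw(G) ≤ 3. Conversely, {1, 5, 7, 8} is a clique of size 4, and the vertices of any clique must share a bag in every tree decomposition; so some bag has ≥ 4 vertices and tw(G) ≥ 3. Hence tw(G) = 3 exactly.

3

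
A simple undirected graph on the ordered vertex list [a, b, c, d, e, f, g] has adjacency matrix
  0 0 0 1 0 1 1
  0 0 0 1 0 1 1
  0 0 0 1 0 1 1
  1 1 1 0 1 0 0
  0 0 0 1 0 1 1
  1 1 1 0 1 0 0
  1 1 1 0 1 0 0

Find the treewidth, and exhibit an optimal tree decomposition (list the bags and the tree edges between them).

Every bag has size at most 4, so the width is 4 − 1 = 3 and tw(G) ≤ 3. For the lower bound: the 4 vertex sets {c,d}, {a,f}, {g}, {e} are disjoint, each induces a connected subgraph, and every pair is joined by at least one edge of G. Contracting each set to a single vertex therefore yields K_{4} as a minor, and since treewidth is minor-monotone, tw(G) ≥ tw(K_{4}) = 3. Combining the bounds, tw(G) = 3.

Treewidth 3.
One optimal decomposition is:
Bags: B1 = {c, d, f, g}  B2 = {a, d, f, g}  B3 = {d, e, f, g}  B4 = {b, d, f, g}
Tree: B1–B2, B2–B3, B3–B4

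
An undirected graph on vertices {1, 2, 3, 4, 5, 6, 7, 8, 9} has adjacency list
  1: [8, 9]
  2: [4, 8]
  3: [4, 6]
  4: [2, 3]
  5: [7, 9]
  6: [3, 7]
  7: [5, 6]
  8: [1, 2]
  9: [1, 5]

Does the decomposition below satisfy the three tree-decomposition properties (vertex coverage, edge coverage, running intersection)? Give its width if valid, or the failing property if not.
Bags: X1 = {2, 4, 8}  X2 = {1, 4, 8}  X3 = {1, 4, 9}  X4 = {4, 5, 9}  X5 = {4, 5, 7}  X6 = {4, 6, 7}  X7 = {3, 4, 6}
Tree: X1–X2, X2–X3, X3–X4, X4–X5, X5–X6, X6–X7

Vertex coverage: the bags together contain {1, 2, 3, 4, 5, 6, 7, 8, 9}, the full vertex set. Edge coverage: each edge of G has both endpoints in at least one bag. Running intersection: for every vertex, the bags containing it form a connected subtree. All three properties hold, so this is a valid tree decomposition of width max|bag| − 1 = 2, and hence tw(G) ≤ 2.

Yes; width 2.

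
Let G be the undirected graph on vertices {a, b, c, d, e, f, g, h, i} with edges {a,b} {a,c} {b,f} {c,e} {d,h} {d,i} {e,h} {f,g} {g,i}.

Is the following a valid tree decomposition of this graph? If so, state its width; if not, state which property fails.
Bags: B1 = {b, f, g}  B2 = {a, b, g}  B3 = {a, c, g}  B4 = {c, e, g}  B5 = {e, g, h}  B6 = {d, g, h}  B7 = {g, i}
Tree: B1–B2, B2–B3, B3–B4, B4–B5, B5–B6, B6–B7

A tree decomposition must satisfy three properties: every vertex lies in some bag; for every edge, both endpoints lie together in some bag; and for every vertex, the bags containing it form a connected subtree. Here edge (d,i) lies in no bag, so the decomposition is invalid.

No — edge (d,i) lies in no bag.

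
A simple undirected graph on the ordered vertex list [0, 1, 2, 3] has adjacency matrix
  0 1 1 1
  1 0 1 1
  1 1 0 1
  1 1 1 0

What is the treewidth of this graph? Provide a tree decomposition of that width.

With just one bag of size 4, the width is 4 − 1 = 3, so tw(G) ≤ 3. Conversely, {0, 1, 2, 3} is a clique of size 4, and the vertices of any clique must share a bag in every tree decomposition; so some bag has ≥ 4 vertices and tw(G) ≥ 3. Therefore the treewidth is 3.

Treewidth 3.
Bags: B1 = {0, 1, 2, 3}
Tree: (single bag)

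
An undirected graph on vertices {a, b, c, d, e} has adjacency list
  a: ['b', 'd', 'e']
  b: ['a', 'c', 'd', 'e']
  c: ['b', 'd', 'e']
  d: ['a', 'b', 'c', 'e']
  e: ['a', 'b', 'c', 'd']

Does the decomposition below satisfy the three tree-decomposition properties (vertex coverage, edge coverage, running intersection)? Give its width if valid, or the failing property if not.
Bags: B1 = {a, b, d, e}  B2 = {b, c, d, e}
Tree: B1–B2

Yes; width 3.

Every vertex of G appears in some bag (union = {a, b, c, d, e}); every edge is covered by a bag; and for each vertex v the set of bags containing v is connected in the bag tree. The decomposition is therefore valid. The largest bag has 4 vertices, so the width is 3.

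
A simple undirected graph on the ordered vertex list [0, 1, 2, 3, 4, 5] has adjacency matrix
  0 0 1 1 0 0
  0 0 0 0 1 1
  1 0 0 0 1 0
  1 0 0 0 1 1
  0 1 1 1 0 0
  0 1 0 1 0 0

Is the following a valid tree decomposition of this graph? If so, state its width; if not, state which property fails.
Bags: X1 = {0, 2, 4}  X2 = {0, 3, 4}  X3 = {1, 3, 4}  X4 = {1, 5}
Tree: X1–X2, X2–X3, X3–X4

A tree decomposition must satisfy three properties: every vertex lies in some bag; for every edge, both endpoints lie together in some bag; and for every vertex, the bags containing it form a connected subtree. Here edge (3,5) lies in no bag, so the decomposition is invalid.

No — edge (3,5) lies in no bag.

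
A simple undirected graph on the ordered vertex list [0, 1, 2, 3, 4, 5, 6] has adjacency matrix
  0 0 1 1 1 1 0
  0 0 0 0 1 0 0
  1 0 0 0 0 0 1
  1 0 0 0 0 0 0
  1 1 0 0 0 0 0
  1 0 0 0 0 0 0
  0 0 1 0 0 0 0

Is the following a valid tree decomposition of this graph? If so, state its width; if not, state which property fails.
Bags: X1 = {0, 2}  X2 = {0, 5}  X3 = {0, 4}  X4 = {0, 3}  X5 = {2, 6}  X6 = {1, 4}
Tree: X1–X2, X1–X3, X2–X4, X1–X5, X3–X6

Every vertex of G appears in some bag (union = {0, 1, 2, 3, 4, 5, 6}); every edge is covered by a bag; and for each vertex v the set of bags containing v is connected in the bag tree. The decomposition is therefore valid. The largest bag has 2 vertices, so the width is 1.

Yes; width 1.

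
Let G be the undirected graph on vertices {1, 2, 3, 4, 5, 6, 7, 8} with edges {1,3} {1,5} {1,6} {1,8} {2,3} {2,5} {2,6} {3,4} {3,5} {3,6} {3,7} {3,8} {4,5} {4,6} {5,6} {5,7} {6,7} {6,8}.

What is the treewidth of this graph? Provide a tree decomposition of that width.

Each bag holds 4 vertices, so the decomposition has width 3, which upper-bounds the treewidth. For the lower bound, the 4 vertices {1, 3, 6, 8} are pairwise adjacent, and any tree decomposition puts a clique entirely inside one bag — forcing width ≥ 3. Hence tw(G) = 3 exactly.

Treewidth 3.
Bags: B1 = {1, 3, 5, 6}  B2 = {2, 3, 5, 6}  B3 = {1, 3, 6, 8}  B4 = {3, 4, 5, 6}  B5 = {3, 5, 6, 7}
Tree: B1–B2, B1–B3, B2–B4, B1–B5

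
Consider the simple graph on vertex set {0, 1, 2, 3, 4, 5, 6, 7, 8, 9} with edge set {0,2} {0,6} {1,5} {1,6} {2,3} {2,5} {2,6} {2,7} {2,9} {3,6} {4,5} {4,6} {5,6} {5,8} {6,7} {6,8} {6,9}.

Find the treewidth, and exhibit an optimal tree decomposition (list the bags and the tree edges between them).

Treewidth 2.
One optimal decomposition is:
Bags: B1 = {2, 5, 6}  B2 = {0, 2, 6}  B3 = {2, 6, 7}  B4 = {2, 6, 9}  B5 = {1, 5, 6}  B6 = {5, 6, 8}  B7 = {4, 5, 6}  B8 = {2, 3, 6}
Tree: B1–B2, B2–B3, B2–B4, B1–B5, B5–B6, B1–B7, B4–B8

The largest bag has 3 vertices, giving width 2; this decomposition certifies tw(G) ≤ 2. On the other hand G contains the 3-clique {5, 6, 8}. A clique must lie in a single bag of any decomposition, so no decomposition can have width below 2. Hence tw(G) = 2 exactly.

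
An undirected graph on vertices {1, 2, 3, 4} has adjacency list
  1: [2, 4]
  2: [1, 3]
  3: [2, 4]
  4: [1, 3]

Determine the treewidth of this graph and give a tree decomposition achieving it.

Treewidth 2.
One such decomposition:
Bags: B1 = {2, 3, 4}  B2 = {1, 2, 4}
Tree: B1–B2

Every bag has size at most 3, so the width is 3 − 1 = 2 and tw(G) ≤ 2. For the lower bound, G contains the cycle 2–3–4–1–2, so G is not a forest; only forests have treewidth ≤ 1, hence tw(G) ≥ 2. Therefore the treewidth is 2.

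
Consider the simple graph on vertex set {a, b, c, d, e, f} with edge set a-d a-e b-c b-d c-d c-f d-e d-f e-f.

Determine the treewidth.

A width-2 tree decomposition is:
Bags: B1 = {c, d, f}  B2 = {d, e, f}  B3 = {a, d, e}  B4 = {b, c, d}
Tree: B1–B2, B2–B3, B1–B4
Every bag has size at most 3, so the width is 3 − 1 = 2 and tw(G) ≤ 2. On the other hand G contains the 3-clique {a, d, e}. A clique must lie in a single bag of any decomposition, so no decomposition can have width below 2. The upper and lower bounds meet at 2, so that is the treewidth.

2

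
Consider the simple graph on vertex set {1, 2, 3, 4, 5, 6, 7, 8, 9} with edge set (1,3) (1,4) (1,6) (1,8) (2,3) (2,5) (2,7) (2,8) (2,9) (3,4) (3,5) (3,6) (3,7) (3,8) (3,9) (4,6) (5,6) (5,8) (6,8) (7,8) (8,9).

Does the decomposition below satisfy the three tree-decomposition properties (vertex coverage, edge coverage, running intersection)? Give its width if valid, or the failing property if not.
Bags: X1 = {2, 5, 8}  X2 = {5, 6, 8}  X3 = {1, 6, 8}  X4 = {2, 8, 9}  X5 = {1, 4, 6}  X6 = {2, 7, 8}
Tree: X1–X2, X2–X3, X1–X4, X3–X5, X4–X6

No — vertex 3 appears in no bag.

A tree decomposition must satisfy three properties: every vertex lies in some bag; for every edge, both endpoints lie together in some bag; and for every vertex, the bags containing it form a connected subtree. Here vertex 3 appears in no bag, so the decomposition is invalid.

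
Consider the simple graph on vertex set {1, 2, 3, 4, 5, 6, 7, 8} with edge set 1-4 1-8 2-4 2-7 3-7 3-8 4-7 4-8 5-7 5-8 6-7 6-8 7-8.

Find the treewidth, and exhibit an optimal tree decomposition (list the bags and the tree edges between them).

Treewidth 2.
One optimal decomposition is:
Bags: B1 = {2, 4, 7}  B2 = {4, 7, 8}  B3 = {6, 7, 8}  B4 = {1, 4, 8}  B5 = {3, 7, 8}  B6 = {5, 7, 8}
Tree: B1–B2, B2–B3, B2–B4, B2–B5, B2–B6

Every bag has size at most 3, so the width is 3 − 1 = 2 and tw(G) ≤ 2. For the lower bound, the 3 vertices {1, 4, 8} are pairwise adjacent, and any tree decomposition puts a clique entirely inside one bag — forcing width ≥ 2. Combining the bounds, tw(G) = 2.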